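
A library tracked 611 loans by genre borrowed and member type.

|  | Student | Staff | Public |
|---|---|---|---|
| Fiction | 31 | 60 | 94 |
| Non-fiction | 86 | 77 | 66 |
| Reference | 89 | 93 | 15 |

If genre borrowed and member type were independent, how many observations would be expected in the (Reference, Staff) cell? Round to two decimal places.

Row total (Reference) = 197; column total (Staff) = 230; grand total N = 611.
Expected count = (row total × column total) / N = 197 × 230 / 611 = 74.16.

74.16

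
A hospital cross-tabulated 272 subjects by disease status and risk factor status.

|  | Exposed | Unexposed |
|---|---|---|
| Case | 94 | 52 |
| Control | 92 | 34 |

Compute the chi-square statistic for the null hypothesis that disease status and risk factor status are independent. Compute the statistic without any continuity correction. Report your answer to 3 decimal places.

Row totals: 146, 126. Column totals: 186, 86. Grand total N = 272.
Expected counts (row total × column total / N):
  Case, Exposed: 146×186/272 = 99.8382
  Case, Unexposed: 146×86/272 = 46.1618
  Control, Exposed: 126×186/272 = 86.1618
  Control, Unexposed: 126×86/272 = 39.8382
Contributions (O − E)²/E:
  (94 − 99.8382)²/99.8382 = 0.3414
  (52 − 46.1618)²/46.1618 = 0.7384
  (92 − 86.1618)²/86.1618 = 0.3956
  (34 − 39.8382)²/39.8382 = 0.8556
χ² = 0.3414 + 0.7384 + 0.3956 + 0.8556 = 2.331

2.331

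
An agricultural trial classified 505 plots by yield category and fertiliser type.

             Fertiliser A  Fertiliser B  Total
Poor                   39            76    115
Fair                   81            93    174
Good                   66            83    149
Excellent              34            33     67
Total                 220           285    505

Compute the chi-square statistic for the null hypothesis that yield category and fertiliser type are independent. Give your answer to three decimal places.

Grand total N = 505.
Expected counts (row total × column total / N):
  Poor, Fertiliser A: 115×220/505 = 50.0990
  Poor, Fertiliser B: 115×285/505 = 64.9010
  Fair, Fertiliser A: 174×220/505 = 75.8020
  Fair, Fertiliser B: 174×285/505 = 98.1980
  Good, Fertiliser A: 149×220/505 = 64.9109
  Good, Fertiliser B: 149×285/505 = 84.0891
  Excellent, Fertiliser A: 67×220/505 = 29.1881
  Excellent, Fertiliser B: 67×285/505 = 37.8119
Contributions (O − E)²/E:
  (39 − 50.0990)²/50.0990 = 2.4589
  (76 − 64.9010)²/64.9010 = 1.8981
  (81 − 75.8020)²/75.8020 = 0.3564
  (93 − 98.1980)²/98.1980 = 0.2752
  (66 − 64.9109)²/64.9109 = 0.0183
  (83 − 84.0891)²/84.0891 = 0.0141
  (34 − 29.1881)²/29.1881 = 0.7933
  (33 − 37.8119)²/37.8119 = 0.6124
χ² = 2.4589 + 1.8981 + 0.3564 + 0.2752 + 0.0183 + 0.0141 + 0.7933 + 0.6124 = 6.427

6.427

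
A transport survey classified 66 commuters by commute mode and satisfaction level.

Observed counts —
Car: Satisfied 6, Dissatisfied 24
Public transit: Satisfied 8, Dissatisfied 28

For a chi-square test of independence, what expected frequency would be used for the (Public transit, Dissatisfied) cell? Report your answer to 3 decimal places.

Row total (Public transit) = 36; column total (Dissatisfied) = 52; grand total N = 66.
Expected count = (row total × column total) / N = 36 × 52 / 66 = 28.364.

28.364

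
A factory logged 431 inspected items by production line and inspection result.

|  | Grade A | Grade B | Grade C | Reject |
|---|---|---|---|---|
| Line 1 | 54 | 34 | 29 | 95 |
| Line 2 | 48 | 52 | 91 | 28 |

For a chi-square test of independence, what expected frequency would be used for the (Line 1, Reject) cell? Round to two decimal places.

Row total (Line 1) = 212; column total (Reject) = 123; grand total N = 431.
Expected count = (row total × column total) / N = 212 × 123 / 431 = 60.50.

60.50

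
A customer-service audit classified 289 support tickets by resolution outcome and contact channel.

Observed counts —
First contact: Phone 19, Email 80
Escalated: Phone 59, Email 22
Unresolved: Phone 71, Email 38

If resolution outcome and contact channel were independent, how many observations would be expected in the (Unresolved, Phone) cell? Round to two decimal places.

Row total (Unresolved) = 109; column total (Phone) = 149; grand total N = 289.
Expected count = (row total × column total) / N = 109 × 149 / 289 = 56.20.

56.20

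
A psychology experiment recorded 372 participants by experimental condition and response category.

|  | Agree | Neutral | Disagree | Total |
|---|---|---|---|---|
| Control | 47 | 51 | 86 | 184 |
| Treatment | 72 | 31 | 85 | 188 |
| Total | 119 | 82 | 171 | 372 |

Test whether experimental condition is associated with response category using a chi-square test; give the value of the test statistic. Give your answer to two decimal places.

Grand total N = 372.
Expected counts (row total × column total / N):
  Control, Agree: 184×119/372 = 58.860
  Control, Neutral: 184×82/372 = 40.559
  Control, Disagree: 184×171/372 = 84.581
  Treatment, Agree: 188×119/372 = 60.140
  Treatment, Neutral: 188×82/372 = 41.441
  Treatment, Disagree: 188×171/372 = 86.419
Contributions (O − E)²/E:
  (47 − 58.860)²/58.860 = 2.3897
  (51 − 40.559)²/40.559 = 2.6878
  (86 − 84.581)²/84.581 = 0.0238
  (72 − 60.140)²/60.140 = 2.3389
  (31 − 41.441)²/41.441 = 2.6306
  (85 − 86.419)²/86.419 = 0.0233
χ² = 2.3897 + 2.6878 + 0.0238 + 2.3389 + 2.6306 + 0.0233 = 10.09

10.09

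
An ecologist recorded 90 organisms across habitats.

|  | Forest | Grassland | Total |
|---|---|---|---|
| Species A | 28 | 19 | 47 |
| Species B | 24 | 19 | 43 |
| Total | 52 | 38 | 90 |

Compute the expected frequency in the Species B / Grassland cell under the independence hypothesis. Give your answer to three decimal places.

Row total (Species B) = 43; column total (Grassland) = 38; grand total N = 90.
Expected count = (row total × column total) / N = 43 × 38 / 90 = 18.156.

18.156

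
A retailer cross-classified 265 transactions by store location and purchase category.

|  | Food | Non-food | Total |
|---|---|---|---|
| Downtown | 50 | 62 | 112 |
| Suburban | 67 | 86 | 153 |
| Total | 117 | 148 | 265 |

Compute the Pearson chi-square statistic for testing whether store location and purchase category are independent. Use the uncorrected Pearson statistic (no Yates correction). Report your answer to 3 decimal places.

0.019

Grand total N = 265.
Expected counts (row total × column total / N):
  Downtown, Food: 112×117/265 = 49.4491
  Downtown, Non-food: 112×148/265 = 62.5509
  Suburban, Food: 153×117/265 = 67.5509
  Suburban, Non-food: 153×148/265 = 85.4491
Contributions (O − E)²/E:
  (50 − 49.4491)²/49.4491 = 0.0061
  (62 − 62.5509)²/62.5509 = 0.0049
  (67 − 67.5509)²/67.5509 = 0.0045
  (86 − 85.4491)²/85.4491 = 0.0036
χ² = 0.0061 + 0.0049 + 0.0045 + 0.0036 = 0.019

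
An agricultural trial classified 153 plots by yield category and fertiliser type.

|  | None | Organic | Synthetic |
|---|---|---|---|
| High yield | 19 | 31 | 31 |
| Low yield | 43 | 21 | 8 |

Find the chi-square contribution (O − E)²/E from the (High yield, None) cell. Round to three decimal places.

5.822

Row total (High yield) = 81; column total (None) = 62; N = 153.
Expected count E = 81 × 62 / 153 = 32.8235.
Contribution = (O − E)²/E = (19 − 32.8235)² / 32.8235 = 5.822.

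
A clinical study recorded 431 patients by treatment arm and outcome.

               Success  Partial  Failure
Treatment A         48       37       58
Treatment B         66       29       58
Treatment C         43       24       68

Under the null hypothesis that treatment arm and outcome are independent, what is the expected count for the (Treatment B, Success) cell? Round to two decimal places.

55.73

Row total (Treatment B) = 153; column total (Success) = 157; grand total N = 431.
Expected count = (row total × column total) / N = 153 × 157 / 431 = 55.73.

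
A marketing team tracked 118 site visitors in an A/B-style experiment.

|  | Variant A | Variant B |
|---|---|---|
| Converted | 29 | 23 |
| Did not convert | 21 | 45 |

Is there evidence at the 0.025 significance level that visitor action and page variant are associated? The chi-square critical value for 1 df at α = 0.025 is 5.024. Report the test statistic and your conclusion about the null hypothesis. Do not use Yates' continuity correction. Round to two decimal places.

6.83; reject H₀

Row totals: 52, 66. Column totals: 50, 68. Grand total N = 118.
Expected counts (row total × column total / N):
  Converted, Variant A: 52×50/118 = 22.034
  Converted, Variant B: 52×68/118 = 29.966
  Did not convert, Variant A: 66×50/118 = 27.966
  Did not convert, Variant B: 66×68/118 = 38.034
Contributions (O − E)²/E:
  (29 − 22.034)²/22.034 = 2.2023
  (23 − 29.966)²/29.966 = 1.6193
  (21 − 27.966)²/27.966 = 1.7351
  (45 − 38.034)²/38.034 = 1.2758
χ² = 2.2023 + 1.6193 + 1.7351 + 1.2758 = 6.83
df = (2−1)(2−1) = 1. Since 6.83 > 5.024, reject the null hypothesis of independence at α = 0.025.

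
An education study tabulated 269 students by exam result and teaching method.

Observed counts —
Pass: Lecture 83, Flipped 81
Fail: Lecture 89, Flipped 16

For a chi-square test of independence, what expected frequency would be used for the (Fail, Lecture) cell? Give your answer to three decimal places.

Row total (Fail) = 105; column total (Lecture) = 172; grand total N = 269.
Expected count = (row total × column total) / N = 105 × 172 / 269 = 67.138.

67.138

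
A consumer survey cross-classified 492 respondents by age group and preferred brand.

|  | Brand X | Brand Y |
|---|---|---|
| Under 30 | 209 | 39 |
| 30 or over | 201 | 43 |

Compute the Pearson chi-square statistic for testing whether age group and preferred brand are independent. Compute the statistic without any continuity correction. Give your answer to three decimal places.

0.319

Row totals: 248, 244. Column totals: 410, 82. Grand total N = 492.
Expected counts (row total × column total / N):
  Under 30, Brand X: 248×410/492 = 206.6667
  Under 30, Brand Y: 248×82/492 = 41.3333
  30 or over, Brand X: 244×410/492 = 203.3333
  30 or over, Brand Y: 244×82/492 = 40.6667
Contributions (O − E)²/E:
  (209 − 206.6667)²/206.6667 = 0.0263
  (39 − 41.3333)²/41.3333 = 0.1317
  (201 − 203.3333)²/203.3333 = 0.0268
  (43 − 40.6667)²/40.6667 = 0.1339
χ² = 0.0263 + 0.1317 + 0.0268 + 0.1339 = 0.319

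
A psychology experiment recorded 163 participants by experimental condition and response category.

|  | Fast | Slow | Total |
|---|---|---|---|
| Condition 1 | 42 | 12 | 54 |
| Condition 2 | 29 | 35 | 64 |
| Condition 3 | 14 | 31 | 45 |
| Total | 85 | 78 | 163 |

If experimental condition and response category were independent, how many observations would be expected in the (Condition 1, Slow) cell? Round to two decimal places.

Row total (Condition 1) = 54; column total (Slow) = 78; grand total N = 163.
Expected count = (row total × column total) / N = 54 × 78 / 163 = 25.84.

25.84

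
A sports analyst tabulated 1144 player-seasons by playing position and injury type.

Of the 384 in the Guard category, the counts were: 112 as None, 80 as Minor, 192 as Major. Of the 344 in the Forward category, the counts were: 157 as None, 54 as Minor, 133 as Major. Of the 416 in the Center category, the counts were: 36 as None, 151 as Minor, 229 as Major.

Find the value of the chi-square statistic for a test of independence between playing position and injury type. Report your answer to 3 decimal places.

144.644

Row totals: 384, 344, 416. Column totals: 305, 285, 554. Grand total N = 1144.
Expected counts (row total × column total / N):
  Guard, None: 384×305/1144 = 102.3776
  Guard, Minor: 384×285/1144 = 95.6643
  Guard, Major: 384×554/1144 = 185.9580
  Forward, None: 344×305/1144 = 91.7133
  Forward, Minor: 344×285/1144 = 85.6993
  Forward, Major: 344×554/1144 = 166.5874
  Center, None: 416×305/1144 = 110.9091
  Center, Minor: 416×285/1144 = 103.6364
  Center, Major: 416×554/1144 = 201.4545
Contributions (O − E)²/E:
  (112 − 102.3776)²/102.3776 = 0.9044
  (80 − 95.6643)²/95.6643 = 2.5649
  (192 − 185.9580)²/185.9580 = 0.1963
  (157 − 91.7133)²/91.7133 = 46.4748
  (54 − 85.6993)²/85.6993 = 11.7252
  (133 − 166.5874)²/166.5874 = 6.7719
  (36 − 110.9091)²/110.9091 = 50.5943
  (151 − 103.6364)²/103.6364 = 21.6460
  (229 − 201.4545)²/201.4545 = 3.7664
χ² = 0.9044 + 2.5649 + 0.1963 + 46.4748 + 11.7252 + 6.7719 + 50.5943 + 21.6460 + 3.7664 = 144.644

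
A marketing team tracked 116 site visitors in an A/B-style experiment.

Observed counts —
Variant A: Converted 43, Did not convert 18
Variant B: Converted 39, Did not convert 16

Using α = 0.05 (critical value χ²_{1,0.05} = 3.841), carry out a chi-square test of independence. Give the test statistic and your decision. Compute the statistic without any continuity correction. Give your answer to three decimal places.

0.002; fail to reject H₀

Row totals: 61, 55. Column totals: 82, 34. Grand total N = 116.
Expected counts (row total × column total / N):
  Variant A, Converted: 61×82/116 = 43.1207
  Variant A, Did not convert: 61×34/116 = 17.8793
  Variant B, Converted: 55×82/116 = 38.8793
  Variant B, Did not convert: 55×34/116 = 16.1207
Contributions (O − E)²/E:
  (43 − 43.1207)²/43.1207 = 0.0003
  (18 − 17.8793)²/17.8793 = 0.0008
  (39 − 38.8793)²/38.8793 = 0.0004
  (16 − 16.1207)²/16.1207 = 0.0009
χ² = 0.0003 + 0.0008 + 0.0004 + 0.0009 = 0.002
df = (2−1)(2−1) = 1. Since 0.002 < 3.841, fail to reject the null hypothesis of independence at α = 0.05.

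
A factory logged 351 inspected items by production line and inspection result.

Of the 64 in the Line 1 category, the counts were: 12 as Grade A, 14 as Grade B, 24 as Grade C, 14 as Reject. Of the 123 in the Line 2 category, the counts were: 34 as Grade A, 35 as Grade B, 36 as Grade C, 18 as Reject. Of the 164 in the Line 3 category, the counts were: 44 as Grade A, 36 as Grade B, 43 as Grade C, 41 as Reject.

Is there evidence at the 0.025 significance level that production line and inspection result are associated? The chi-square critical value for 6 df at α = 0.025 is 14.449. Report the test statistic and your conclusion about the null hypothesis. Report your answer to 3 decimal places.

8.544; fail to reject H₀

Row totals: 64, 123, 164. Column totals: 90, 85, 103, 73. Grand total N = 351.
Expected counts (row total × column total / N):
  Line 1, Grade A: 64×90/351 = 16.41026
  Line 1, Grade B: 64×85/351 = 15.49858
  Line 1, Grade C: 64×103/351 = 18.78063
  Line 1, Reject: 64×73/351 = 13.31054
  Line 2, Grade A: 123×90/351 = 31.53846
  Line 2, Grade B: 123×85/351 = 29.78632
  Line 2, Grade C: 123×103/351 = 36.09402
  Line 2, Reject: 123×73/351 = 25.58120
  Line 3, Grade A: 164×90/351 = 42.05128
  Line 3, Grade B: 164×85/351 = 39.71510
  Line 3, Grade C: 164×103/351 = 48.12536
  Line 3, Reject: 164×73/351 = 34.10826
Contributions (O − E)²/E:
  (12 − 16.41026)²/16.41026 = 1.1853
  (14 − 15.49858)²/15.49858 = 0.1449
  (24 − 18.78063)²/18.78063 = 1.4505
  (14 − 13.31054)²/13.31054 = 0.0357
  (34 − 31.53846)²/31.53846 = 0.1921
  (35 − 29.78632)²/29.78632 = 0.9126
  (36 − 36.09402)²/36.09402 = 0.0002
  (18 − 25.58120)²/25.58120 = 2.2468
  (44 − 42.05128)²/42.05128 = 0.0903
  (36 − 39.71510)²/39.71510 = 0.3475
  (43 − 48.12536)²/48.12536 = 0.5459
  (41 − 34.10826)²/34.10826 = 1.3925
χ² = 1.1853 + 0.1449 + 1.4505 + 0.0357 + 0.1921 + 0.9126 + 0.0002 + 2.2468 + 0.0903 + 0.3475 + 0.5459 + 1.3925 = 8.544
df = (3−1)(4−1) = 6. Since 8.544 < 14.449, fail to reject the null hypothesis of independence at α = 0.025.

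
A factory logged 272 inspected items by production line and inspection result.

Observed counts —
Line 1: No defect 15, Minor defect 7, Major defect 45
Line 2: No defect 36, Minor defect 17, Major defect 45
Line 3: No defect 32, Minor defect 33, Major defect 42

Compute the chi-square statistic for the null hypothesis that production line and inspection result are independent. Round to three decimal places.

Row totals: 67, 98, 107. Column totals: 83, 57, 132. Grand total N = 272.
Expected counts (row total × column total / N):
  Line 1, No defect: 67×83/272 = 20.44485
  Line 1, Minor defect: 67×57/272 = 14.04044
  Line 1, Major defect: 67×132/272 = 32.51471
  Line 2, No defect: 98×83/272 = 29.90441
  Line 2, Minor defect: 98×57/272 = 20.53676
  Line 2, Major defect: 98×132/272 = 47.55882
  Line 3, No defect: 107×83/272 = 32.65074
  Line 3, Minor defect: 107×57/272 = 22.42279
  Line 3, Major defect: 107×132/272 = 51.92647
Contributions (O − E)²/E:
  (15 − 20.44485)²/20.44485 = 1.4501
  (7 − 14.04044)²/14.04044 = 3.5304
  (45 − 32.51471)²/32.51471 = 4.7942
  (36 − 29.90441)²/29.90441 = 1.2425
  (17 − 20.53676)²/20.53676 = 0.6091
  (45 − 47.55882)²/47.55882 = 0.1377
  (32 − 32.65074)²/32.65074 = 0.0130
  (33 − 22.42279)²/22.42279 = 4.9894
  (42 − 51.92647)²/51.92647 = 1.8976
χ² = 1.4501 + 3.5304 + 4.7942 + 1.2425 + 0.6091 + 0.1377 + 0.0130 + 4.9894 + 1.8976 = 18.664

18.664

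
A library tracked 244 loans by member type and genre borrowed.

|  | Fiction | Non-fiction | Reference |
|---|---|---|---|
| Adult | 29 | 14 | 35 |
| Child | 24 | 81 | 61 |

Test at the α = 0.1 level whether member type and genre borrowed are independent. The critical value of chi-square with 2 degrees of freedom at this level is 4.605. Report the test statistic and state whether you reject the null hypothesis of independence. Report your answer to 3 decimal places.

Row totals: 78, 166. Column totals: 53, 95, 96. Grand total N = 244.
Expected counts (row total × column total / N):
  Adult, Fiction: 78×53/244 = 16.9426
  Adult, Non-fiction: 78×95/244 = 30.3689
  Adult, Reference: 78×96/244 = 30.6885
  Child, Fiction: 166×53/244 = 36.0574
  Child, Non-fiction: 166×95/244 = 64.6311
  Child, Reference: 166×96/244 = 65.3115
Contributions (O − E)²/E:
  (29 − 16.9426)²/16.9426 = 8.5808
  (14 − 30.3689)²/30.3689 = 8.8229
  (35 − 30.6885)²/30.6885 = 0.6057
  (24 − 36.0574)²/36.0574 = 4.0319
  (81 − 64.6311)²/64.6311 = 4.1457
  (61 − 65.3115)²/65.3115 = 0.2846
χ² = 8.5808 + 8.8229 + 0.6057 + 4.0319 + 4.1457 + 0.2846 = 26.472
df = (2−1)(3−1) = 2. Since 26.472 > 4.605, reject the null hypothesis of independence at α = 0.1.

26.472; reject H₀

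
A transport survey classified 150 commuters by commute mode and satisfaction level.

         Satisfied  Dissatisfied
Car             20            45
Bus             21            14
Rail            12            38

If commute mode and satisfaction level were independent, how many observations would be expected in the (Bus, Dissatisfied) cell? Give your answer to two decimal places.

22.63

Row total (Bus) = 35; column total (Dissatisfied) = 97; grand total N = 150.
Expected count = (row total × column total) / N = 35 × 97 / 150 = 22.63.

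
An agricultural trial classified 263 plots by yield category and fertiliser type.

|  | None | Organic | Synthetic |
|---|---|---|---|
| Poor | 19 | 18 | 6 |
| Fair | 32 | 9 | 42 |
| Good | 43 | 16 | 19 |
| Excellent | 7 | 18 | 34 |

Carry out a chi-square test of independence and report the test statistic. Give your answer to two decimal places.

Row totals: 43, 83, 78, 59. Column totals: 101, 61, 101. Grand total N = 263.
Expected counts (row total × column total / N):
  Poor, None: 43×101/263 = 16.513
  Poor, Organic: 43×61/263 = 9.973
  Poor, Synthetic: 43×101/263 = 16.513
  Fair, None: 83×101/263 = 31.875
  Fair, Organic: 83×61/263 = 19.251
  Fair, Synthetic: 83×101/263 = 31.875
  Good, None: 78×101/263 = 29.954
  Good, Organic: 78×61/263 = 18.091
  Good, Synthetic: 78×101/263 = 29.954
  Excellent, None: 59×101/263 = 22.658
  Excellent, Organic: 59×61/263 = 13.684
  Excellent, Synthetic: 59×101/263 = 22.658
Contributions (O − E)²/E:
  (19 − 16.513)²/16.513 = 0.3746
  (18 − 9.973)²/9.973 = 6.4607
  (6 − 16.513)²/16.513 = 6.6931
  (32 − 31.875)²/31.875 = 0.0005
  (9 − 19.251)²/19.251 = 5.4586
  (42 − 31.875)²/31.875 = 3.2162
  (43 − 29.954)²/29.954 = 5.6820
  (16 − 18.091)²/18.091 = 0.2417
  (19 − 29.954)²/29.954 = 4.0058
  (7 − 22.658)²/22.658 = 10.8206
  (18 − 13.684)²/13.684 = 1.3613
  (34 − 22.658)²/22.658 = 5.6775
χ² = 0.3746 + 6.4607 + 6.6931 + 0.0005 + 5.4586 + 3.2162 + 5.6820 + 0.2417 + 4.0058 + 10.8206 + 1.3613 + 5.6775 = 49.99

49.99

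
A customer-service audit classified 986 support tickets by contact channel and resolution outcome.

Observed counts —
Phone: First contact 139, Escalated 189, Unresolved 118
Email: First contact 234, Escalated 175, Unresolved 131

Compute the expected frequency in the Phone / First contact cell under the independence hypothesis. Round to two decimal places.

168.72

Row total (Phone) = 446; column total (First contact) = 373; grand total N = 986.
Expected count = (row total × column total) / N = 446 × 373 / 986 = 168.72.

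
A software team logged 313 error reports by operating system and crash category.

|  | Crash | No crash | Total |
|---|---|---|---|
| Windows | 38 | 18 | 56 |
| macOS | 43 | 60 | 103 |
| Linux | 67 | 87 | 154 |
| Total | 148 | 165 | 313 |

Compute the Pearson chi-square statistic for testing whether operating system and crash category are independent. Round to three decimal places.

Grand total N = 313.
Expected counts (row total × column total / N):
  Windows, Crash: 56×148/313 = 26.4792
  Windows, No crash: 56×165/313 = 29.5208
  macOS, Crash: 103×148/313 = 48.7029
  macOS, No crash: 103×165/313 = 54.2971
  Linux, Crash: 154×148/313 = 72.8179
  Linux, No crash: 154×165/313 = 81.1821
Contributions (O − E)²/E:
  (38 − 26.4792)²/26.4792 = 5.0126
  (18 − 29.5208)²/29.5208 = 4.4961
  (43 − 48.7029)²/48.7029 = 0.6678
  (60 − 54.2971)²/54.2971 = 0.5990
  (67 − 72.8179)²/72.8179 = 0.4648
  (87 − 81.1821)²/81.1821 = 0.4169
χ² = 5.0126 + 4.4961 + 0.6678 + 0.5990 + 0.4648 + 0.4169 = 11.657

11.657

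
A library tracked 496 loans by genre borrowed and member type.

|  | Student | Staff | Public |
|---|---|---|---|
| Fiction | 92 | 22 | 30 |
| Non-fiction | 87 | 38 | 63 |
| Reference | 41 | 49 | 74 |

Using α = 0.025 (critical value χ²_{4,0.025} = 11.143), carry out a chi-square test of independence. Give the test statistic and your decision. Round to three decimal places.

47.698; reject H₀

Row totals: 144, 188, 164. Column totals: 220, 109, 167. Grand total N = 496.
Expected counts (row total × column total / N):
  Fiction, Student: 144×220/496 = 63.87097
  Fiction, Staff: 144×109/496 = 31.64516
  Fiction, Public: 144×167/496 = 48.48387
  Non-fiction, Student: 188×220/496 = 83.38710
  Non-fiction, Staff: 188×109/496 = 41.31452
  Non-fiction, Public: 188×167/496 = 63.29839
  Reference, Student: 164×220/496 = 72.74194
  Reference, Staff: 164×109/496 = 36.04032
  Reference, Public: 164×167/496 = 55.21774
Contributions (O − E)²/E:
  (92 − 63.87097)²/63.87097 = 12.3881
  (22 − 31.64516)²/31.64516 = 2.9398
  (30 − 48.48387)²/48.48387 = 7.0467
  (87 − 83.38710)²/83.38710 = 0.1565
  (38 − 41.31452)²/41.31452 = 0.2659
  (63 − 63.29839)²/63.29839 = 0.0014
  (41 − 72.74194)²/72.74194 = 13.8510
  (49 − 36.04032)²/36.04032 = 4.6602
  (74 − 55.21774)²/55.21774 = 6.3888
χ² = 12.3881 + 2.9398 + 7.0467 + 0.1565 + 0.2659 + 0.0014 + 13.8510 + 4.6602 + 6.3888 = 47.698
df = (3−1)(3−1) = 4. Since 47.698 > 11.143, reject the null hypothesis of independence at α = 0.025.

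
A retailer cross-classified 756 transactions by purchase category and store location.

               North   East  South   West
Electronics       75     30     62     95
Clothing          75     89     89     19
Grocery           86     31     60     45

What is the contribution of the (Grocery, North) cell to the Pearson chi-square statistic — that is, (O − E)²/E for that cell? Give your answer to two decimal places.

4.02

Row total (Grocery) = 222; column total (North) = 236; N = 756.
Expected count E = 222 × 236 / 756 = 69.3016.
Contribution = (O − E)²/E = (86 − 69.3016)² / 69.3016 = 4.02.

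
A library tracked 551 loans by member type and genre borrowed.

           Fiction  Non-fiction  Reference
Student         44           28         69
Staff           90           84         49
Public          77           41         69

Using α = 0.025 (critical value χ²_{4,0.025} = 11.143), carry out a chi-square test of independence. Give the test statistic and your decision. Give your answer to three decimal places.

35.087; reject H₀

Row totals: 141, 223, 187. Column totals: 211, 153, 187. Grand total N = 551.
Expected counts (row total × column total / N):
  Student, Fiction: 141×211/551 = 53.9946
  Student, Non-fiction: 141×153/551 = 39.1525
  Student, Reference: 141×187/551 = 47.8530
  Staff, Fiction: 223×211/551 = 85.3956
  Staff, Non-fiction: 223×153/551 = 61.9220
  Staff, Reference: 223×187/551 = 75.6824
  Public, Fiction: 187×211/551 = 71.6098
  Public, Non-fiction: 187×153/551 = 51.9256
  Public, Reference: 187×187/551 = 63.4646
Contributions (O − E)²/E:
  (44 − 53.9946)²/53.9946 = 1.8500
  (28 − 39.1525)²/39.1525 = 3.1768
  (69 − 47.8530)²/47.8530 = 9.3452
  (90 − 85.3956)²/85.3956 = 0.2483
  (84 − 61.9220)²/61.9220 = 7.8718
  (49 − 75.6824)²/75.6824 = 9.4071
  (77 − 71.6098)²/71.6098 = 0.4057
  (41 − 51.9256)²/51.9256 = 2.2988
  (69 − 63.4646)²/63.4646 = 0.4828
χ² = 1.8500 + 3.1768 + 9.3452 + 0.2483 + 7.8718 + 9.4071 + 0.4057 + 2.2988 + 0.4828 = 35.087
df = (3−1)(3−1) = 4. Since 35.087 > 11.143, reject the null hypothesis of independence at α = 0.025.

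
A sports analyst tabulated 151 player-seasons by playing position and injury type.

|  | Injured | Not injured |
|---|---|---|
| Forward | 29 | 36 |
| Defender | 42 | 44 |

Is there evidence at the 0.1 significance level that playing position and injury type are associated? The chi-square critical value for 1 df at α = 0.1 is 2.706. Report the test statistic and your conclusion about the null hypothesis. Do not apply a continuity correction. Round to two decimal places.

Row totals: 65, 86. Column totals: 71, 80. Grand total N = 151.
Expected counts (row total × column total / N):
  Forward, Injured: 65×71/151 = 30.563
  Forward, Not injured: 65×80/151 = 34.437
  Defender, Injured: 86×71/151 = 40.437
  Defender, Not injured: 86×80/151 = 45.563
Contributions (O − E)²/E:
  (29 − 30.563)²/30.563 = 0.0799
  (36 − 34.437)²/34.437 = 0.0709
  (42 − 40.437)²/40.437 = 0.0604
  (44 − 45.563)²/45.563 = 0.0536
χ² = 0.0799 + 0.0709 + 0.0604 + 0.0536 = 0.26
df = (2−1)(2−1) = 1. Since 0.26 < 2.706, fail to reject the null hypothesis of independence at α = 0.1.

0.26; fail to reject H₀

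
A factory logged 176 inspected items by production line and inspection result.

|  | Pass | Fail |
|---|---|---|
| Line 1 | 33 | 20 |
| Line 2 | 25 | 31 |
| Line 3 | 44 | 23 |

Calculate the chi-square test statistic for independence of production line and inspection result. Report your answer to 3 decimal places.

6.114

Row totals: 53, 56, 67. Column totals: 102, 74. Grand total N = 176.
Expected counts (row total × column total / N):
  Line 1, Pass: 53×102/176 = 30.7159
  Line 1, Fail: 53×74/176 = 22.2841
  Line 2, Pass: 56×102/176 = 32.4545
  Line 2, Fail: 56×74/176 = 23.5455
  Line 3, Pass: 67×102/176 = 38.8295
  Line 3, Fail: 67×74/176 = 28.1705
Contributions (O − E)²/E:
  (33 − 30.7159)²/30.7159 = 0.1699
  (20 − 22.2841)²/22.2841 = 0.2341
  (25 − 32.4545)²/32.4545 = 1.7122
  (31 − 23.5455)²/23.5455 = 2.3601
  (44 − 38.8295)²/38.8295 = 0.6885
  (23 − 28.1705)²/28.1705 = 0.9490
χ² = 0.1699 + 0.2341 + 1.7122 + 2.3601 + 0.6885 + 0.9490 = 6.114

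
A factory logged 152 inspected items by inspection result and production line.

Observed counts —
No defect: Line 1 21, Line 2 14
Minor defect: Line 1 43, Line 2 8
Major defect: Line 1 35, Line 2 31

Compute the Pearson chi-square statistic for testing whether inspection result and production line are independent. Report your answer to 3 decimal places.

12.925

Row totals: 35, 51, 66. Column totals: 99, 53. Grand total N = 152.
Expected counts (row total × column total / N):
  No defect, Line 1: 35×99/152 = 22.7961
  No defect, Line 2: 35×53/152 = 12.2039
  Minor defect, Line 1: 51×99/152 = 33.2171
  Minor defect, Line 2: 51×53/152 = 17.7829
  Major defect, Line 1: 66×99/152 = 42.9868
  Major defect, Line 2: 66×53/152 = 23.0132
Contributions (O − E)²/E:
  (21 − 22.7961)²/22.7961 = 0.1415
  (14 − 12.2039)²/12.2039 = 0.2643
  (43 − 33.2171)²/33.2171 = 2.8812
  (8 − 17.7829)²/17.7829 = 5.3819
  (35 − 42.9868)²/42.9868 = 1.4839
  (31 − 23.0132)²/23.0132 = 2.7718
χ² = 0.1415 + 0.2643 + 2.8812 + 5.3819 + 1.4839 + 2.7718 = 12.925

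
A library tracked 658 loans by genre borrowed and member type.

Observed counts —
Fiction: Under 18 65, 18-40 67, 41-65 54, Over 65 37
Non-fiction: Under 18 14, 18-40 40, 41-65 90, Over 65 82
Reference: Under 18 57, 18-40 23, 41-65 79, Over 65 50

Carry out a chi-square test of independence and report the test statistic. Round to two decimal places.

Row totals: 223, 226, 209. Column totals: 136, 130, 223, 169. Grand total N = 658.
Expected counts (row total × column total / N):
  Fiction, Under 18: 223×136/658 = 46.091
  Fiction, 18-40: 223×130/658 = 44.058
  Fiction, 41-65: 223×223/658 = 75.576
  Fiction, Over 65: 223×169/658 = 57.275
  Non-fiction, Under 18: 226×136/658 = 46.711
  Non-fiction, 18-40: 226×130/658 = 44.650
  Non-fiction, 41-65: 226×223/658 = 76.593
  Non-fiction, Over 65: 226×169/658 = 58.046
  Reference, Under 18: 209×136/658 = 43.198
  Reference, 18-40: 209×130/658 = 41.292
  Reference, 41-65: 209×223/658 = 70.831
  Reference, Over 65: 209×169/658 = 53.679
Contributions (O − E)²/E:
  (65 − 46.091)²/46.091 = 7.7575
  (67 − 44.058)²/44.058 = 11.9464
  (54 − 75.576)²/75.576 = 6.1597
  (37 − 57.275)²/57.275 = 7.1772
  (14 − 46.711)²/46.711 = 22.9070
  (40 − 44.650)²/44.650 = 0.4843
  (90 − 76.593)²/76.593 = 2.3468
  (82 − 58.046)²/58.046 = 9.8852
  (57 − 43.198)²/43.198 = 4.4098
  (23 − 41.292)²/41.292 = 8.1032
  (79 − 70.831)²/70.831 = 0.9421
  (50 − 53.679)²/53.679 = 0.2521
χ² = 7.7575 + 11.9464 + 6.1597 + 7.1772 + 22.9070 + 0.4843 + 2.3468 + 9.8852 + 4.4098 + 8.1032 + 0.9421 + 0.2521 = 82.37

82.37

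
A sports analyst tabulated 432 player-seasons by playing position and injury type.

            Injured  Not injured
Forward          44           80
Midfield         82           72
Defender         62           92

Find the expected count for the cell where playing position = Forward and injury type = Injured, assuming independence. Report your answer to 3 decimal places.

53.963

Row total (Forward) = 124; column total (Injured) = 188; grand total N = 432.
Expected count = (row total × column total) / N = 124 × 188 / 432 = 53.963.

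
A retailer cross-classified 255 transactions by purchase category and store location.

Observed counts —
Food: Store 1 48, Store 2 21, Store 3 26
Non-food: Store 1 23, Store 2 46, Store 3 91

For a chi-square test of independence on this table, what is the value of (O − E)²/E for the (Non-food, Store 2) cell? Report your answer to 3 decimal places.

0.373

Row total (Non-food) = 160; column total (Store 2) = 67; N = 255.
Expected count E = 160 × 67 / 255 = 42.03922.
Contribution = (O − E)²/E = (46 − 42.03922)² / 42.03922 = 0.373.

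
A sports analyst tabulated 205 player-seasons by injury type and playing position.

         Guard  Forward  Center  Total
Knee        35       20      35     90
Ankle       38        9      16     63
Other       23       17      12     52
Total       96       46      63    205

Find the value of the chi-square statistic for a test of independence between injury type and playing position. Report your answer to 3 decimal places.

11.562

Grand total N = 205.
Expected counts (row total × column total / N):
  Knee, Guard: 90×96/205 = 42.146341
  Knee, Forward: 90×46/205 = 20.195122
  Knee, Center: 90×63/205 = 27.658537
  Ankle, Guard: 63×96/205 = 29.502439
  Ankle, Forward: 63×46/205 = 14.136585
  Ankle, Center: 63×63/205 = 19.360976
  Other, Guard: 52×96/205 = 24.351220
  Other, Forward: 52×46/205 = 11.668293
  Other, Center: 52×63/205 = 15.980488
Contributions (O − E)²/E:
  (35 − 42.146341)²/42.146341 = 1.2117
  (20 − 20.195122)²/20.195122 = 0.0019
  (35 − 27.658537)²/27.658537 = 1.9487
  (38 − 29.502439)²/29.502439 = 2.4475
  (9 − 14.136585)²/14.136585 = 1.8664
  (16 − 19.360976)²/19.360976 = 0.5834
  (23 − 24.351220)²/24.351220 = 0.0750
  (17 − 11.668293)²/11.668293 = 2.4363
  (12 − 15.980488)²/15.980488 = 0.9915
χ² = 1.2117 + 0.0019 + 1.9487 + 2.4475 + 1.8664 + 0.5834 + 0.0750 + 2.4363 + 0.9915 = 11.562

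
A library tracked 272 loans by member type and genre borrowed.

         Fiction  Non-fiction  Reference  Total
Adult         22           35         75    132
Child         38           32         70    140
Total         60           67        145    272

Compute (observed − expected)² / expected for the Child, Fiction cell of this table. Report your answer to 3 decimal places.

Row total (Child) = 140; column total (Fiction) = 60; N = 272.
Expected count E = 140 × 60 / 272 = 30.8824.
Contribution = (O − E)²/E = (38 − 30.8824)² / 30.8824 = 1.640.

1.640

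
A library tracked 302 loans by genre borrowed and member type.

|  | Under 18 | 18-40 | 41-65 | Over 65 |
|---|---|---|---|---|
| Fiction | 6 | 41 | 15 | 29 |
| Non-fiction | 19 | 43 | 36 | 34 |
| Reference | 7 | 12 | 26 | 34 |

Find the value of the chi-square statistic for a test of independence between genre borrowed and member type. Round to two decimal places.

24.67

Row totals: 91, 132, 79. Column totals: 32, 96, 77, 97. Grand total N = 302.
Expected counts (row total × column total / N):
  Fiction, Under 18: 91×32/302 = 9.642
  Fiction, 18-40: 91×96/302 = 28.927
  Fiction, 41-65: 91×77/302 = 23.202
  Fiction, Over 65: 91×97/302 = 29.228
  Non-fiction, Under 18: 132×32/302 = 13.987
  Non-fiction, 18-40: 132×96/302 = 41.960
  Non-fiction, 41-65: 132×77/302 = 33.656
  Non-fiction, Over 65: 132×97/302 = 42.397
  Reference, Under 18: 79×32/302 = 8.371
  Reference, 18-40: 79×96/302 = 25.113
  Reference, 41-65: 79×77/302 = 20.142
  Reference, Over 65: 79×97/302 = 25.374
Contributions (O − E)²/E:
  (6 − 9.642)²/9.642 = 1.3757
  (41 − 28.927)²/28.927 = 5.0388
  (15 − 23.202)²/23.202 = 2.8994
  (29 − 29.228)²/29.228 = 0.0018
  (19 − 13.987)²/13.987 = 1.7967
  (43 − 41.960)²/41.960 = 0.0258
  (36 − 33.656)²/33.656 = 0.1632
  (34 − 42.397)²/42.397 = 1.6631
  (7 − 8.371)²/8.371 = 0.2245
  (12 − 25.113)²/25.113 = 6.8471
  (26 − 20.142)²/20.142 = 1.7037
  (34 − 25.374)²/25.374 = 2.9324
χ² = 1.3757 + 5.0388 + 2.8994 + 0.0018 + 1.7967 + 0.0258 + 0.1632 + 1.6631 + 0.2245 + 6.8471 + 1.7037 + 2.9324 = 24.67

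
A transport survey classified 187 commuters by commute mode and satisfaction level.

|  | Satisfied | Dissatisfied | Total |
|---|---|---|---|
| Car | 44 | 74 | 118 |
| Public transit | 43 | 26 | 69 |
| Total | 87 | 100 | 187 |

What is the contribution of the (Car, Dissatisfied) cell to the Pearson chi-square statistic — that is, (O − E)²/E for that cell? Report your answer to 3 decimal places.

Row total (Car) = 118; column total (Dissatisfied) = 100; N = 187.
Expected count E = 118 × 100 / 187 = 63.1016.
Contribution = (O − E)²/E = (74 − 63.1016)² / 63.1016 = 1.882.

1.882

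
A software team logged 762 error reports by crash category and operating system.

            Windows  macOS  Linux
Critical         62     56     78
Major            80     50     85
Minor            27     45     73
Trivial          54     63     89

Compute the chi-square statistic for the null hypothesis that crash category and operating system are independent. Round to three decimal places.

16.881

Row totals: 196, 215, 145, 206. Column totals: 223, 214, 325. Grand total N = 762.
Expected counts (row total × column total / N):
  Critical, Windows: 196×223/762 = 57.35958
  Critical, macOS: 196×214/762 = 55.04462
  Critical, Linux: 196×325/762 = 83.59580
  Major, Windows: 215×223/762 = 62.91995
  Major, macOS: 215×214/762 = 60.38058
  Major, Linux: 215×325/762 = 91.69948
  Minor, Windows: 145×223/762 = 42.43438
  Minor, macOS: 145×214/762 = 40.72178
  Minor, Linux: 145×325/762 = 61.84383
  Trivial, Windows: 206×223/762 = 60.28609
  Trivial, macOS: 206×214/762 = 57.85302
  Trivial, Linux: 206×325/762 = 87.86089
Contributions (O − E)²/E:
  (62 − 57.35958)²/57.35958 = 0.3754
  (56 − 55.04462)²/55.04462 = 0.0166
  (78 − 83.59580)²/83.59580 = 0.3746
  (80 − 62.91995)²/62.91995 = 4.6365
  (50 − 60.38058)²/60.38058 = 1.7846
  (85 − 91.69948)²/91.69948 = 0.4895
  (27 − 42.43438)²/42.43438 = 5.6138
  (45 − 40.72178)²/40.72178 = 0.4495
  (73 − 61.84383)²/61.84383 = 2.0125
  (54 − 60.28609)²/60.28609 = 0.6555
  (63 − 57.85302)²/57.85302 = 0.4579
  (89 − 87.86089)²/87.86089 = 0.0148
χ² = 0.3754 + 0.0166 + 0.3746 + 4.6365 + 1.7846 + 0.4895 + 5.6138 + 0.4495 + 2.0125 + 0.6555 + 0.4579 + 0.0148 = 16.881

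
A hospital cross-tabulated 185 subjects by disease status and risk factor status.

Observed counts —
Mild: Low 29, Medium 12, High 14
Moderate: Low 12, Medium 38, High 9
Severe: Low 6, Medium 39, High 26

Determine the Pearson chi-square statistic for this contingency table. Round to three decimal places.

42.222

Row totals: 55, 59, 71. Column totals: 47, 89, 49. Grand total N = 185.
Expected counts (row total × column total / N):
  Mild, Low: 55×47/185 = 13.9730
  Mild, Medium: 55×89/185 = 26.4595
  Mild, High: 55×49/185 = 14.5676
  Moderate, Low: 59×47/185 = 14.9892
  Moderate, Medium: 59×89/185 = 28.3838
  Moderate, High: 59×49/185 = 15.6270
  Severe, Low: 71×47/185 = 18.0378
  Severe, Medium: 71×89/185 = 34.1568
  Severe, High: 71×49/185 = 18.8054
Contributions (O − E)²/E:
  (29 − 13.9730)²/13.9730 = 16.1605
  (12 − 26.4595)²/26.4595 = 7.9018
  (14 − 14.5676)²/14.5676 = 0.0221
  (12 − 14.9892)²/14.9892 = 0.5961
  (38 − 28.3838)²/28.3838 = 3.2579
  (9 − 15.6270)²/15.6270 = 2.8103
  (6 − 18.0378)²/18.0378 = 8.0336
  (39 − 34.1568)²/34.1568 = 0.6867
  (26 − 18.8054)²/18.8054 = 2.7525
χ² = 16.1605 + 7.9018 + 0.0221 + 0.5961 + 3.2579 + 2.8103 + 8.0336 + 0.6867 + 2.7525 = 42.222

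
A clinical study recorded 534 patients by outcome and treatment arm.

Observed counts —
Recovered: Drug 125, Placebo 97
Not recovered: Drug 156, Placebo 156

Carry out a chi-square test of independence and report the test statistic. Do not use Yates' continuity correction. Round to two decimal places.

Row totals: 222, 312. Column totals: 281, 253. Grand total N = 534.
Expected counts (row total × column total / N):
  Recovered, Drug: 222×281/534 = 116.820
  Recovered, Placebo: 222×253/534 = 105.180
  Not recovered, Drug: 312×281/534 = 164.180
  Not recovered, Placebo: 312×253/534 = 147.820
Contributions (O − E)²/E:
  (125 − 116.820)²/116.820 = 0.5728
  (97 − 105.180)²/105.180 = 0.6362
  (156 − 164.180)²/164.180 = 0.4076
  (156 − 147.820)²/147.820 = 0.4527
χ² = 0.5728 + 0.6362 + 0.4076 + 0.4527 = 2.07

2.07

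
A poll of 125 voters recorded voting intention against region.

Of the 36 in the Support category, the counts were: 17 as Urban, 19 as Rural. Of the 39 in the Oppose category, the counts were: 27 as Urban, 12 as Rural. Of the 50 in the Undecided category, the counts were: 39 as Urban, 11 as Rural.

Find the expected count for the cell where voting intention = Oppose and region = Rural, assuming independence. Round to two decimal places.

13.10

Row total (Oppose) = 39; column total (Rural) = 42; grand total N = 125.
Expected count = (row total × column total) / N = 39 × 42 / 125 = 13.10.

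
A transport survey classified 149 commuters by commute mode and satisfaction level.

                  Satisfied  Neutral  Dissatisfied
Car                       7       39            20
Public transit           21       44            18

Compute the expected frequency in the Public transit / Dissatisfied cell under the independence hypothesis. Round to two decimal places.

Row total (Public transit) = 83; column total (Dissatisfied) = 38; grand total N = 149.
Expected count = (row total × column total) / N = 83 × 38 / 149 = 21.17.

21.17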